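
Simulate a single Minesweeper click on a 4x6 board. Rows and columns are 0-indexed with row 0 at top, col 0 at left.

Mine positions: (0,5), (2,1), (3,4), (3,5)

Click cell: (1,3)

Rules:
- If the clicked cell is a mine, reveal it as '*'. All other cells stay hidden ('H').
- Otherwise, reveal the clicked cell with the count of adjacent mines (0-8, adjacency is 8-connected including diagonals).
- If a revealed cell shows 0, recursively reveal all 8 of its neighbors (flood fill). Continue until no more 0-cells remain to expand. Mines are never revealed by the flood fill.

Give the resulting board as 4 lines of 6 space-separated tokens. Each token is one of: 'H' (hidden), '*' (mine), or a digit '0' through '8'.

0 0 0 0 1 H
1 1 1 0 1 H
H H 1 1 2 H
H H H H H H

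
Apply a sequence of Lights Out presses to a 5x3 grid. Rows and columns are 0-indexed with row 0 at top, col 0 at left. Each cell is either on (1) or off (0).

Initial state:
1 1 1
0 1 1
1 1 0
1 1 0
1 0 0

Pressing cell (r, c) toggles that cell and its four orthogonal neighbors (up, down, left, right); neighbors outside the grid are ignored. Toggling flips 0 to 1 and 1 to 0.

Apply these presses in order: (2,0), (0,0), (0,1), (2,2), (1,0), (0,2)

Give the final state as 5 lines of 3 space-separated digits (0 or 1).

Answer: 0 0 1
1 1 1
1 1 1
0 1 1
1 0 0

Derivation:
After press 1 at (2,0):
1 1 1
1 1 1
0 0 0
0 1 0
1 0 0

After press 2 at (0,0):
0 0 1
0 1 1
0 0 0
0 1 0
1 0 0

After press 3 at (0,1):
1 1 0
0 0 1
0 0 0
0 1 0
1 0 0

After press 4 at (2,2):
1 1 0
0 0 0
0 1 1
0 1 1
1 0 0

After press 5 at (1,0):
0 1 0
1 1 0
1 1 1
0 1 1
1 0 0

After press 6 at (0,2):
0 0 1
1 1 1
1 1 1
0 1 1
1 0 0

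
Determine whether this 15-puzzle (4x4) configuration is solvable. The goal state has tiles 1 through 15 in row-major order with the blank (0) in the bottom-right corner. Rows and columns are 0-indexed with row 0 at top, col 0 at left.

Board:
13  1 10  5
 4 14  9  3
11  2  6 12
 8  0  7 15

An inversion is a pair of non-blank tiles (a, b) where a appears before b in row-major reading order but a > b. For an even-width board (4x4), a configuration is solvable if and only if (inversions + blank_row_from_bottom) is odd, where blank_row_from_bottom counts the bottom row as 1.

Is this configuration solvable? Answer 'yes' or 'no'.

Inversions: 46
Blank is in row 3 (0-indexed from top), which is row 1 counting from the bottom (bottom = 1).
46 + 1 = 47, which is odd, so the puzzle is solvable.

Answer: yes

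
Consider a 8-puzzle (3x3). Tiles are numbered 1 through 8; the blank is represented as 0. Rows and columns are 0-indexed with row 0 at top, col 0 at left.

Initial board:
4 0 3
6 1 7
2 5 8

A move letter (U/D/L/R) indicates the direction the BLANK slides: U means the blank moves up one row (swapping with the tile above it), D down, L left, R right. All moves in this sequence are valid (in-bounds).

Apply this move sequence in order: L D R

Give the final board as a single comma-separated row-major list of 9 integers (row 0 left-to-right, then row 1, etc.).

Answer: 6, 4, 3, 1, 0, 7, 2, 5, 8

Derivation:
After move 1 (L):
0 4 3
6 1 7
2 5 8

After move 2 (D):
6 4 3
0 1 7
2 5 8

After move 3 (R):
6 4 3
1 0 7
2 5 8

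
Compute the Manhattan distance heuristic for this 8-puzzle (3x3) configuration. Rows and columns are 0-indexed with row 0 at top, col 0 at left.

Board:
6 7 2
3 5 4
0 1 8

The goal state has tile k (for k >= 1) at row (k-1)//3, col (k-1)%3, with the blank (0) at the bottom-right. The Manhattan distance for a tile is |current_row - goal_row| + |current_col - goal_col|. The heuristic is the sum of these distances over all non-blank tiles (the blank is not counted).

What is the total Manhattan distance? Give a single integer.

Answer: 16

Derivation:
Tile 6: at (0,0), goal (1,2), distance |0-1|+|0-2| = 3
Tile 7: at (0,1), goal (2,0), distance |0-2|+|1-0| = 3
Tile 2: at (0,2), goal (0,1), distance |0-0|+|2-1| = 1
Tile 3: at (1,0), goal (0,2), distance |1-0|+|0-2| = 3
Tile 5: at (1,1), goal (1,1), distance |1-1|+|1-1| = 0
Tile 4: at (1,2), goal (1,0), distance |1-1|+|2-0| = 2
Tile 1: at (2,1), goal (0,0), distance |2-0|+|1-0| = 3
Tile 8: at (2,2), goal (2,1), distance |2-2|+|2-1| = 1
Sum: 3 + 3 + 1 + 3 + 0 + 2 + 3 + 1 = 16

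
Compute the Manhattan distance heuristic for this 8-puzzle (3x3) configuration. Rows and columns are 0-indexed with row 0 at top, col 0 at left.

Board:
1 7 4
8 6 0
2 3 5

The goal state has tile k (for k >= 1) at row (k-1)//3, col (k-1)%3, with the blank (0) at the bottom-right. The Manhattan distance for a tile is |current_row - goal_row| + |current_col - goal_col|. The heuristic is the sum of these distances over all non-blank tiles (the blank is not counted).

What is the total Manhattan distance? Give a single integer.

Tile 1: at (0,0), goal (0,0), distance |0-0|+|0-0| = 0
Tile 7: at (0,1), goal (2,0), distance |0-2|+|1-0| = 3
Tile 4: at (0,2), goal (1,0), distance |0-1|+|2-0| = 3
Tile 8: at (1,0), goal (2,1), distance |1-2|+|0-1| = 2
Tile 6: at (1,1), goal (1,2), distance |1-1|+|1-2| = 1
Tile 2: at (2,0), goal (0,1), distance |2-0|+|0-1| = 3
Tile 3: at (2,1), goal (0,2), distance |2-0|+|1-2| = 3
Tile 5: at (2,2), goal (1,1), distance |2-1|+|2-1| = 2
Sum: 0 + 3 + 3 + 2 + 1 + 3 + 3 + 2 = 17

Answer: 17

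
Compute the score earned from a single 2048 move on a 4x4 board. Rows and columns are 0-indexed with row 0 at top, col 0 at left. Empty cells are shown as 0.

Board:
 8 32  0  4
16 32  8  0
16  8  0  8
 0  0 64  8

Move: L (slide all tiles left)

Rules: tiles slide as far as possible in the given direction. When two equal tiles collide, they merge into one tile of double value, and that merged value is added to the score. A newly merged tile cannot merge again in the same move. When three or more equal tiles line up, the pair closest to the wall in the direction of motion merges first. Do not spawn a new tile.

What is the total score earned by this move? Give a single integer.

Answer: 16

Derivation:
Slide left:
row 0: [8, 32, 0, 4] -> [8, 32, 4, 0]  score +0 (running 0)
row 1: [16, 32, 8, 0] -> [16, 32, 8, 0]  score +0 (running 0)
row 2: [16, 8, 0, 8] -> [16, 16, 0, 0]  score +16 (running 16)
row 3: [0, 0, 64, 8] -> [64, 8, 0, 0]  score +0 (running 16)
Board after move:
 8 32  4  0
16 32  8  0
16 16  0  0
64  8  0  0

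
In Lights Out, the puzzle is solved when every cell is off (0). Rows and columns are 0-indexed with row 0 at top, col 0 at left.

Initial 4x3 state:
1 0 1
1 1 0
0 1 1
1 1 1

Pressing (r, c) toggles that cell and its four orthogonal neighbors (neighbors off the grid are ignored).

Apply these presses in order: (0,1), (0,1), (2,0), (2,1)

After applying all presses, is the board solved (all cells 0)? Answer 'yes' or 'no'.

Answer: no

Derivation:
After press 1 at (0,1):
0 1 0
1 0 0
0 1 1
1 1 1

After press 2 at (0,1):
1 0 1
1 1 0
0 1 1
1 1 1

After press 3 at (2,0):
1 0 1
0 1 0
1 0 1
0 1 1

After press 4 at (2,1):
1 0 1
0 0 0
0 1 0
0 0 1

Lights still on: 4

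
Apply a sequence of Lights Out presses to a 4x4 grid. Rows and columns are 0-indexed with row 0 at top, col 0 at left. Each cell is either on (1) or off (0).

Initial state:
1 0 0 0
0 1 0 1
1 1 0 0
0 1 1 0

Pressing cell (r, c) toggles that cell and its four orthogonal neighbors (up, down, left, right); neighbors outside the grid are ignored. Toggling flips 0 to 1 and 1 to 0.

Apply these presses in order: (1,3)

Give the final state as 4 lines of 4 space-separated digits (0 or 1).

Answer: 1 0 0 1
0 1 1 0
1 1 0 1
0 1 1 0

Derivation:
After press 1 at (1,3):
1 0 0 1
0 1 1 0
1 1 0 1
0 1 1 0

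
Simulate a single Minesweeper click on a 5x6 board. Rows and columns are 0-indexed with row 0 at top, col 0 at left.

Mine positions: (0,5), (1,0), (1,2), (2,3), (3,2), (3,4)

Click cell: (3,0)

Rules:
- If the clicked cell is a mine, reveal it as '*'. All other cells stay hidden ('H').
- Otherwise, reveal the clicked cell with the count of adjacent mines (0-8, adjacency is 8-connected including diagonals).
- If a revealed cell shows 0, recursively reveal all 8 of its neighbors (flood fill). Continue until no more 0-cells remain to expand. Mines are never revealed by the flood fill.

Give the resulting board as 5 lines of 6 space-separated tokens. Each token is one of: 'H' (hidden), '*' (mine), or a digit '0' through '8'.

H H H H H H
H H H H H H
1 3 H H H H
0 1 H H H H
0 1 H H H H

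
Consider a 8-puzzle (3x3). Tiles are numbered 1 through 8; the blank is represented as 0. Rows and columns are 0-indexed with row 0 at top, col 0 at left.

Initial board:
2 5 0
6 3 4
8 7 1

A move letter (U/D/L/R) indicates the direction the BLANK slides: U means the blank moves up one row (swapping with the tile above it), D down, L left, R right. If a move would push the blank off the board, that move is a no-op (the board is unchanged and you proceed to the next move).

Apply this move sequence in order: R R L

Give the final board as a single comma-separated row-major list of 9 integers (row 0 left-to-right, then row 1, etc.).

After move 1 (R):
2 5 0
6 3 4
8 7 1

After move 2 (R):
2 5 0
6 3 4
8 7 1

After move 3 (L):
2 0 5
6 3 4
8 7 1

Answer: 2, 0, 5, 6, 3, 4, 8, 7, 1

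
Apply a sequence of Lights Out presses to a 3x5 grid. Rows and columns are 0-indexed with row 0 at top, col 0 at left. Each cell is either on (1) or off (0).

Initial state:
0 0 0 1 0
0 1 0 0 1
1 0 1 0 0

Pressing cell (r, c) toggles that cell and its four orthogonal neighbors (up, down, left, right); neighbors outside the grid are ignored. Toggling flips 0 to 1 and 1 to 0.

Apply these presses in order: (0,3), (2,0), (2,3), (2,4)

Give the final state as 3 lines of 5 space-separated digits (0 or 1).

After press 1 at (0,3):
0 0 1 0 1
0 1 0 1 1
1 0 1 0 0

After press 2 at (2,0):
0 0 1 0 1
1 1 0 1 1
0 1 1 0 0

After press 3 at (2,3):
0 0 1 0 1
1 1 0 0 1
0 1 0 1 1

After press 4 at (2,4):
0 0 1 0 1
1 1 0 0 0
0 1 0 0 0

Answer: 0 0 1 0 1
1 1 0 0 0
0 1 0 0 0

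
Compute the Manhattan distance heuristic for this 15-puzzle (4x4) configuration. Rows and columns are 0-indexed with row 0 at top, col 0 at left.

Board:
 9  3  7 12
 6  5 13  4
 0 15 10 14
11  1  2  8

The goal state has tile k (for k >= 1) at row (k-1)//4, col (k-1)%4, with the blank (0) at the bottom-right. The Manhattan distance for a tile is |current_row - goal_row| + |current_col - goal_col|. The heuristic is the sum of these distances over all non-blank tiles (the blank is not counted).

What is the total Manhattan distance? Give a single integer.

Answer: 32

Derivation:
Tile 9: at (0,0), goal (2,0), distance |0-2|+|0-0| = 2
Tile 3: at (0,1), goal (0,2), distance |0-0|+|1-2| = 1
Tile 7: at (0,2), goal (1,2), distance |0-1|+|2-2| = 1
Tile 12: at (0,3), goal (2,3), distance |0-2|+|3-3| = 2
Tile 6: at (1,0), goal (1,1), distance |1-1|+|0-1| = 1
Tile 5: at (1,1), goal (1,0), distance |1-1|+|1-0| = 1
Tile 13: at (1,2), goal (3,0), distance |1-3|+|2-0| = 4
Tile 4: at (1,3), goal (0,3), distance |1-0|+|3-3| = 1
Tile 15: at (2,1), goal (3,2), distance |2-3|+|1-2| = 2
Tile 10: at (2,2), goal (2,1), distance |2-2|+|2-1| = 1
Tile 14: at (2,3), goal (3,1), distance |2-3|+|3-1| = 3
Tile 11: at (3,0), goal (2,2), distance |3-2|+|0-2| = 3
Tile 1: at (3,1), goal (0,0), distance |3-0|+|1-0| = 4
Tile 2: at (3,2), goal (0,1), distance |3-0|+|2-1| = 4
Tile 8: at (3,3), goal (1,3), distance |3-1|+|3-3| = 2
Sum: 2 + 1 + 1 + 2 + 1 + 1 + 4 + 1 + 2 + 1 + 3 + 3 + 4 + 4 + 2 = 32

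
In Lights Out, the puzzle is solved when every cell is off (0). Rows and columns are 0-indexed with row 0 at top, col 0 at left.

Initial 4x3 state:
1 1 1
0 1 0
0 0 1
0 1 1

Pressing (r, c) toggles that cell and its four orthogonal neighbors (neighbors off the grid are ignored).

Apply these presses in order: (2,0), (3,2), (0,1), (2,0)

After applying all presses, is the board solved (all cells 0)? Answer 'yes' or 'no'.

Answer: yes

Derivation:
After press 1 at (2,0):
1 1 1
1 1 0
1 1 1
1 1 1

After press 2 at (3,2):
1 1 1
1 1 0
1 1 0
1 0 0

After press 3 at (0,1):
0 0 0
1 0 0
1 1 0
1 0 0

After press 4 at (2,0):
0 0 0
0 0 0
0 0 0
0 0 0

Lights still on: 0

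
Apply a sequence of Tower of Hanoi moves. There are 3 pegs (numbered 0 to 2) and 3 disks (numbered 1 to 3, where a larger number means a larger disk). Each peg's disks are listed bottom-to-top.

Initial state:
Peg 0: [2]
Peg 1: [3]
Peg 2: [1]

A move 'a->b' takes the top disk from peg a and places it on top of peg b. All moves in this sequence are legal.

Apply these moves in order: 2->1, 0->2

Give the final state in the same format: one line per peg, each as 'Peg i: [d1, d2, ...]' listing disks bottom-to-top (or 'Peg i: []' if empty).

Answer: Peg 0: []
Peg 1: [3, 1]
Peg 2: [2]

Derivation:
After move 1 (2->1):
Peg 0: [2]
Peg 1: [3, 1]
Peg 2: []

After move 2 (0->2):
Peg 0: []
Peg 1: [3, 1]
Peg 2: [2]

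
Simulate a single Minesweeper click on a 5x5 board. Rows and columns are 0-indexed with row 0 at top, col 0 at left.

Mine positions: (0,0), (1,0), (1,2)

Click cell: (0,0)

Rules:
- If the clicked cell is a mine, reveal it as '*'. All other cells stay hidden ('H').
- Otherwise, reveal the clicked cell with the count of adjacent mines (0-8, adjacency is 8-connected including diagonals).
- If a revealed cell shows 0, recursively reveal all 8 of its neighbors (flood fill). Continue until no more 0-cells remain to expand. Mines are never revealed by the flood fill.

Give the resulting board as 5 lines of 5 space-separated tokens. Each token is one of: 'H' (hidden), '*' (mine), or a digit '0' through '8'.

* H H H H
H H H H H
H H H H H
H H H H H
H H H H H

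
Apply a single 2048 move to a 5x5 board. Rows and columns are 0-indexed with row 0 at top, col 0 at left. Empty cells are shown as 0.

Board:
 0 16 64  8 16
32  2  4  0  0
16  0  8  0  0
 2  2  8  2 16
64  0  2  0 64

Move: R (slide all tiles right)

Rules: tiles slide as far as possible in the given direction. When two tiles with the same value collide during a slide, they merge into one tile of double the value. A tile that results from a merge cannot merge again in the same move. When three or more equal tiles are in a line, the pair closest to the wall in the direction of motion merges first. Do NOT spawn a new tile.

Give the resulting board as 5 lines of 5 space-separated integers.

Answer:  0 16 64  8 16
 0  0 32  2  4
 0  0  0 16  8
 0  4  8  2 16
 0  0 64  2 64

Derivation:
Slide right:
row 0: [0, 16, 64, 8, 16] -> [0, 16, 64, 8, 16]
row 1: [32, 2, 4, 0, 0] -> [0, 0, 32, 2, 4]
row 2: [16, 0, 8, 0, 0] -> [0, 0, 0, 16, 8]
row 3: [2, 2, 8, 2, 16] -> [0, 4, 8, 2, 16]
row 4: [64, 0, 2, 0, 64] -> [0, 0, 64, 2, 64]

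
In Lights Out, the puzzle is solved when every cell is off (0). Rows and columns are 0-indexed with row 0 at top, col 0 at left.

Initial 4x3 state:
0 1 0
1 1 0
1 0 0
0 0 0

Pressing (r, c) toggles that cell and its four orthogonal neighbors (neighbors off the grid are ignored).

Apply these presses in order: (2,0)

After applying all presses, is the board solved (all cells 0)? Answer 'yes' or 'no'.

Answer: no

Derivation:
After press 1 at (2,0):
0 1 0
0 1 0
0 1 0
1 0 0

Lights still on: 4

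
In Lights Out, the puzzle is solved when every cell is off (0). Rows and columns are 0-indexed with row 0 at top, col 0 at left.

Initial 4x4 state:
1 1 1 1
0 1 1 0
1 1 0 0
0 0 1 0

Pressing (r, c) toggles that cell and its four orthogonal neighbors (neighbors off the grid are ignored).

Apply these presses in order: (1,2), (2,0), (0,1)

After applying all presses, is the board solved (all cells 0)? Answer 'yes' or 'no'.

After press 1 at (1,2):
1 1 0 1
0 0 0 1
1 1 1 0
0 0 1 0

After press 2 at (2,0):
1 1 0 1
1 0 0 1
0 0 1 0
1 0 1 0

After press 3 at (0,1):
0 0 1 1
1 1 0 1
0 0 1 0
1 0 1 0

Lights still on: 8

Answer: no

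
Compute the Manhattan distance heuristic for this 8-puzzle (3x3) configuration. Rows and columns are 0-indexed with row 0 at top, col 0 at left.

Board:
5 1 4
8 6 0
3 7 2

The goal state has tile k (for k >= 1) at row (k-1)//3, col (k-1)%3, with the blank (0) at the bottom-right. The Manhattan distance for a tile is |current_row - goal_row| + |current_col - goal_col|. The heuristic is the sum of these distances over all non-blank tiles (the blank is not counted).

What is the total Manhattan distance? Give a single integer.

Answer: 17

Derivation:
Tile 5: (0,0)->(1,1) = 2
Tile 1: (0,1)->(0,0) = 1
Tile 4: (0,2)->(1,0) = 3
Tile 8: (1,0)->(2,1) = 2
Tile 6: (1,1)->(1,2) = 1
Tile 3: (2,0)->(0,2) = 4
Tile 7: (2,1)->(2,0) = 1
Tile 2: (2,2)->(0,1) = 3
Sum: 2 + 1 + 3 + 2 + 1 + 4 + 1 + 3 = 17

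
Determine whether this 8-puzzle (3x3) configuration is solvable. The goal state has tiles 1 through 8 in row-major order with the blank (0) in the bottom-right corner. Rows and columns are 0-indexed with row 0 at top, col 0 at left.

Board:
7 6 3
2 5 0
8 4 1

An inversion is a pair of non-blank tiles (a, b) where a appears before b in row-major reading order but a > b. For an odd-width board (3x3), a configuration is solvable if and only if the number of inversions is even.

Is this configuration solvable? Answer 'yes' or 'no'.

Inversions (pairs i<j in row-major order where tile[i] > tile[j] > 0): 19
19 is odd, so the puzzle is not solvable.

Answer: no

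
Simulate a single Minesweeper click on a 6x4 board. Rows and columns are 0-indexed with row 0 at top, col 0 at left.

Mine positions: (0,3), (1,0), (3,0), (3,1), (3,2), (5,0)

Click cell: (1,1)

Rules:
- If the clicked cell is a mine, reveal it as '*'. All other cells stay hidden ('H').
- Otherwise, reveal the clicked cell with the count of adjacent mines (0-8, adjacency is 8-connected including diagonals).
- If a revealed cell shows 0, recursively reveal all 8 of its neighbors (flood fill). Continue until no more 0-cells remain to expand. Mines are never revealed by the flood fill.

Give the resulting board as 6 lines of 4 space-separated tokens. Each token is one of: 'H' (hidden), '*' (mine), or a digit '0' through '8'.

H H H H
H 1 H H
H H H H
H H H H
H H H H
H H H H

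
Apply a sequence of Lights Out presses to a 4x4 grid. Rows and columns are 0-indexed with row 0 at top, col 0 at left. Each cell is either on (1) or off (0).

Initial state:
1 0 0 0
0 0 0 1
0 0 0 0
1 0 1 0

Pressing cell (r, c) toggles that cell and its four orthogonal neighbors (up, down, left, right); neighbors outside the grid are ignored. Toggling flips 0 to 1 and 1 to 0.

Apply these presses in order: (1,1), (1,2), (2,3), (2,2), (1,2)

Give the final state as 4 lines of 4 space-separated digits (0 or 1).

After press 1 at (1,1):
1 1 0 0
1 1 1 1
0 1 0 0
1 0 1 0

After press 2 at (1,2):
1 1 1 0
1 0 0 0
0 1 1 0
1 0 1 0

After press 3 at (2,3):
1 1 1 0
1 0 0 1
0 1 0 1
1 0 1 1

After press 4 at (2,2):
1 1 1 0
1 0 1 1
0 0 1 0
1 0 0 1

After press 5 at (1,2):
1 1 0 0
1 1 0 0
0 0 0 0
1 0 0 1

Answer: 1 1 0 0
1 1 0 0
0 0 0 0
1 0 0 1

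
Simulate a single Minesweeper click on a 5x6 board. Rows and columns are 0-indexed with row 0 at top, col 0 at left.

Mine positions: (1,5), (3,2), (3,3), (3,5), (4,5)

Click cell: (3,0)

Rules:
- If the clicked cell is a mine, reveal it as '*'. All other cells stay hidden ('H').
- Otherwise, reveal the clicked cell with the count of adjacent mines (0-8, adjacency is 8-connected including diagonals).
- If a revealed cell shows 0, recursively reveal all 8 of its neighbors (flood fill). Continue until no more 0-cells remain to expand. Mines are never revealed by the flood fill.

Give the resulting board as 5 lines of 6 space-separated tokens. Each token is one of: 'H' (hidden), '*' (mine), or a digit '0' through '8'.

0 0 0 0 1 H
0 0 0 0 1 H
0 1 2 2 3 H
0 1 H H H H
0 1 H H H H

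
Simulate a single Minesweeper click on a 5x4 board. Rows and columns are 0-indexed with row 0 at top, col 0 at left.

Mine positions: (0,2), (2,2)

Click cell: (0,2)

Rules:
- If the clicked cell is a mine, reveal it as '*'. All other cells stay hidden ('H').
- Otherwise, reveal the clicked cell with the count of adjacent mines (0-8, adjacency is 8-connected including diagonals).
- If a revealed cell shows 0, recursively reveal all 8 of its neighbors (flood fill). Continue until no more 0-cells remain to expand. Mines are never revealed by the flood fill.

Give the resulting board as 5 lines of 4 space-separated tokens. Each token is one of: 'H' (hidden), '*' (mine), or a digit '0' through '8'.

H H * H
H H H H
H H H H
H H H H
H H H H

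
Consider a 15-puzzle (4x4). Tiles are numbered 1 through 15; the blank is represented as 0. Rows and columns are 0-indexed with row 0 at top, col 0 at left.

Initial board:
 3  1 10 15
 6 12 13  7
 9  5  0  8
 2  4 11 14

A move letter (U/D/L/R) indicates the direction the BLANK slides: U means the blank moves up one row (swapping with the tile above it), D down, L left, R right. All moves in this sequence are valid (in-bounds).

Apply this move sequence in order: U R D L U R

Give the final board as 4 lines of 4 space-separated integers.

Answer:  3  1 10 15
 6 12  8  0
 9  5  7 13
 2  4 11 14

Derivation:
After move 1 (U):
 3  1 10 15
 6 12  0  7
 9  5 13  8
 2  4 11 14

After move 2 (R):
 3  1 10 15
 6 12  7  0
 9  5 13  8
 2  4 11 14

After move 3 (D):
 3  1 10 15
 6 12  7  8
 9  5 13  0
 2  4 11 14

After move 4 (L):
 3  1 10 15
 6 12  7  8
 9  5  0 13
 2  4 11 14

After move 5 (U):
 3  1 10 15
 6 12  0  8
 9  5  7 13
 2  4 11 14

After move 6 (R):
 3  1 10 15
 6 12  8  0
 9  5  7 13
 2  4 11 14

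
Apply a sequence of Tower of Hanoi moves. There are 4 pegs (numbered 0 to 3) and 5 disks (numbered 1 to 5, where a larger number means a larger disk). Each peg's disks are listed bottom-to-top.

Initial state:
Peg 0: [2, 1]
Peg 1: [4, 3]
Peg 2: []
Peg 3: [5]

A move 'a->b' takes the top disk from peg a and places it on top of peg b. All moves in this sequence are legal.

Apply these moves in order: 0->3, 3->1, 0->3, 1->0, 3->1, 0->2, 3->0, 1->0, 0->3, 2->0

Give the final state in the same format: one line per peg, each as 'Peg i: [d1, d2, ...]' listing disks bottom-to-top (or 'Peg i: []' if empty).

Answer: Peg 0: [5, 1]
Peg 1: [4, 3]
Peg 2: []
Peg 3: [2]

Derivation:
After move 1 (0->3):
Peg 0: [2]
Peg 1: [4, 3]
Peg 2: []
Peg 3: [5, 1]

After move 2 (3->1):
Peg 0: [2]
Peg 1: [4, 3, 1]
Peg 2: []
Peg 3: [5]

After move 3 (0->3):
Peg 0: []
Peg 1: [4, 3, 1]
Peg 2: []
Peg 3: [5, 2]

After move 4 (1->0):
Peg 0: [1]
Peg 1: [4, 3]
Peg 2: []
Peg 3: [5, 2]

After move 5 (3->1):
Peg 0: [1]
Peg 1: [4, 3, 2]
Peg 2: []
Peg 3: [5]

After move 6 (0->2):
Peg 0: []
Peg 1: [4, 3, 2]
Peg 2: [1]
Peg 3: [5]

After move 7 (3->0):
Peg 0: [5]
Peg 1: [4, 3, 2]
Peg 2: [1]
Peg 3: []

After move 8 (1->0):
Peg 0: [5, 2]
Peg 1: [4, 3]
Peg 2: [1]
Peg 3: []

After move 9 (0->3):
Peg 0: [5]
Peg 1: [4, 3]
Peg 2: [1]
Peg 3: [2]

After move 10 (2->0):
Peg 0: [5, 1]
Peg 1: [4, 3]
Peg 2: []
Peg 3: [2]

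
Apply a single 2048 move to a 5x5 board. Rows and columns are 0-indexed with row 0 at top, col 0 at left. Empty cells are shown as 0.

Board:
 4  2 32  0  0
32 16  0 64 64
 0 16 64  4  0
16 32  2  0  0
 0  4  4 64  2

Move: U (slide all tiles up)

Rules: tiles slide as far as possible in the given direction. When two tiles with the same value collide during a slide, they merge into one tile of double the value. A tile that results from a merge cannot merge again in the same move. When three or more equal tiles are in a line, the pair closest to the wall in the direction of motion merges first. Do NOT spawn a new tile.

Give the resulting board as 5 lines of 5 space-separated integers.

Slide up:
col 0: [4, 32, 0, 16, 0] -> [4, 32, 16, 0, 0]
col 1: [2, 16, 16, 32, 4] -> [2, 32, 32, 4, 0]
col 2: [32, 0, 64, 2, 4] -> [32, 64, 2, 4, 0]
col 3: [0, 64, 4, 0, 64] -> [64, 4, 64, 0, 0]
col 4: [0, 64, 0, 0, 2] -> [64, 2, 0, 0, 0]

Answer:  4  2 32 64 64
32 32 64  4  2
16 32  2 64  0
 0  4  4  0  0
 0  0  0  0  0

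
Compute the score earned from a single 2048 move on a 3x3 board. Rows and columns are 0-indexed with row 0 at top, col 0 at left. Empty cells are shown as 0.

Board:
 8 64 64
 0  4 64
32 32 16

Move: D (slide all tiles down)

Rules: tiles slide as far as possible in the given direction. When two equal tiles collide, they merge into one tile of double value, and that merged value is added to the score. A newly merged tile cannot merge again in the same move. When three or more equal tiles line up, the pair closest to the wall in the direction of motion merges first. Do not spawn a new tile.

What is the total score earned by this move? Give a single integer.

Slide down:
col 0: [8, 0, 32] -> [0, 8, 32]  score +0 (running 0)
col 1: [64, 4, 32] -> [64, 4, 32]  score +0 (running 0)
col 2: [64, 64, 16] -> [0, 128, 16]  score +128 (running 128)
Board after move:
  0  64   0
  8   4 128
 32  32  16

Answer: 128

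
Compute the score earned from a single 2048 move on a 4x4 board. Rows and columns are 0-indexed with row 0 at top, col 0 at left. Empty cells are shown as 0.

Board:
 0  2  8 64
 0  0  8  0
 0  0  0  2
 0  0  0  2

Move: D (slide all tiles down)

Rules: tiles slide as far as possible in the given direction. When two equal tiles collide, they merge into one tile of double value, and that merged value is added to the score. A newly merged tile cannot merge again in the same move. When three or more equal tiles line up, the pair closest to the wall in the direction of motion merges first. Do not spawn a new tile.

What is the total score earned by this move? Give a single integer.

Answer: 20

Derivation:
Slide down:
col 0: [0, 0, 0, 0] -> [0, 0, 0, 0]  score +0 (running 0)
col 1: [2, 0, 0, 0] -> [0, 0, 0, 2]  score +0 (running 0)
col 2: [8, 8, 0, 0] -> [0, 0, 0, 16]  score +16 (running 16)
col 3: [64, 0, 2, 2] -> [0, 0, 64, 4]  score +4 (running 20)
Board after move:
 0  0  0  0
 0  0  0  0
 0  0  0 64
 0  2 16  4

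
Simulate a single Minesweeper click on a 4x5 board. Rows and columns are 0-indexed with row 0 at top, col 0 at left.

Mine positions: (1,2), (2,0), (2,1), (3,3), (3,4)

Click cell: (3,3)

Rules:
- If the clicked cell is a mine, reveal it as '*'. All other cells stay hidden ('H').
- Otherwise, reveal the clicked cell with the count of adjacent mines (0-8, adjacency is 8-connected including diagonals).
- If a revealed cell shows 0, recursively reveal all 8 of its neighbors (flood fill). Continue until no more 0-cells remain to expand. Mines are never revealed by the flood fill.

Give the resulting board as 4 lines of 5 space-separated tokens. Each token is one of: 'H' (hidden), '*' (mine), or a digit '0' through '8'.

H H H H H
H H H H H
H H H H H
H H H * H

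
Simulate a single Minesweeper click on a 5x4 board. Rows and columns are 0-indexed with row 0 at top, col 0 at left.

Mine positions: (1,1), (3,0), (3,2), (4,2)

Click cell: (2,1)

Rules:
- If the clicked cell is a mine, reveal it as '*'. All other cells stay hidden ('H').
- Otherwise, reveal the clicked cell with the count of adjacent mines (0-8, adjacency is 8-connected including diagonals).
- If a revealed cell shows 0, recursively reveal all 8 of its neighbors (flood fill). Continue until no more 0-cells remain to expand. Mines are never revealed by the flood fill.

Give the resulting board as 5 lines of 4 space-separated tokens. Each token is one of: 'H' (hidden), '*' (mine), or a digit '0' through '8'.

H H H H
H H H H
H 3 H H
H H H H
H H H H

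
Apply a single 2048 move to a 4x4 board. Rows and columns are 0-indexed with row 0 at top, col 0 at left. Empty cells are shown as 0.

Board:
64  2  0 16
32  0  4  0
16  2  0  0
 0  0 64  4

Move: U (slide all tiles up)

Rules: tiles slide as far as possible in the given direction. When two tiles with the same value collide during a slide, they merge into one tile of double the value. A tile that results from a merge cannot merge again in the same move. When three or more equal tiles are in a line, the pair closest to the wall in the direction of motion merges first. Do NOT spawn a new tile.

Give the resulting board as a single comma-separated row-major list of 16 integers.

Slide up:
col 0: [64, 32, 16, 0] -> [64, 32, 16, 0]
col 1: [2, 0, 2, 0] -> [4, 0, 0, 0]
col 2: [0, 4, 0, 64] -> [4, 64, 0, 0]
col 3: [16, 0, 0, 4] -> [16, 4, 0, 0]

Answer: 64, 4, 4, 16, 32, 0, 64, 4, 16, 0, 0, 0, 0, 0, 0, 0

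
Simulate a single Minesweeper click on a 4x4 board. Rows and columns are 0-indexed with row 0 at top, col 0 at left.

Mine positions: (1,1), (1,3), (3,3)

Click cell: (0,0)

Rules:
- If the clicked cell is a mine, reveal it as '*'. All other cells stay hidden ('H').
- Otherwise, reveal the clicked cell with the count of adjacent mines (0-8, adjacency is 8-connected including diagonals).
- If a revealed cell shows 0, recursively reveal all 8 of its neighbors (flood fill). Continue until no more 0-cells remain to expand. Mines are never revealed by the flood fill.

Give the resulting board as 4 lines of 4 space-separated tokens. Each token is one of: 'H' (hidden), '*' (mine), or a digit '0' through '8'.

1 H H H
H H H H
H H H H
H H H H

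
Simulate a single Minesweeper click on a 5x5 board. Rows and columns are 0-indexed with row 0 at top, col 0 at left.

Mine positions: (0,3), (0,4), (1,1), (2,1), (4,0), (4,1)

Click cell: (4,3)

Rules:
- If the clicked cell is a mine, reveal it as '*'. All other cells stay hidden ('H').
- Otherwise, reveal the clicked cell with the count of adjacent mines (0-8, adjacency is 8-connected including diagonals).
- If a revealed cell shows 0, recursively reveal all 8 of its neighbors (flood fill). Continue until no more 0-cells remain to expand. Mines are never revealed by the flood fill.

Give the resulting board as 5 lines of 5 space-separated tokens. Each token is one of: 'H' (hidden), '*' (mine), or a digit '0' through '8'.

H H H H H
H H 3 2 2
H H 2 0 0
H H 2 0 0
H H 1 0 0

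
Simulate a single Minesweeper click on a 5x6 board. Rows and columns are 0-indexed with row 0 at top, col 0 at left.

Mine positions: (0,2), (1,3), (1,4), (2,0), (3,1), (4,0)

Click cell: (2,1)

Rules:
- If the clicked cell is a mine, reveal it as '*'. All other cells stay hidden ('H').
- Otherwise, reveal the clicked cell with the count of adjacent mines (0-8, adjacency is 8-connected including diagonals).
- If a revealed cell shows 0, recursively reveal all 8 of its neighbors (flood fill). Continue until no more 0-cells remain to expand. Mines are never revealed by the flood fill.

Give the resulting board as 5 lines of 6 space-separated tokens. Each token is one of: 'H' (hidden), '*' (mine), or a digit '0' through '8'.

H H H H H H
H H H H H H
H 2 H H H H
H H H H H H
H H H H H H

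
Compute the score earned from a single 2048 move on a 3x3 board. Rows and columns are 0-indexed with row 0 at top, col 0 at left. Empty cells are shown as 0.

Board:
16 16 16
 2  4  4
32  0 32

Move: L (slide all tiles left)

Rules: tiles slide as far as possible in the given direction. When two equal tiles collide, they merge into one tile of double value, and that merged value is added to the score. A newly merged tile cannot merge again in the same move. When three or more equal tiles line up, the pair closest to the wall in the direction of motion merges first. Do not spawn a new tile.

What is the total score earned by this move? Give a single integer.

Slide left:
row 0: [16, 16, 16] -> [32, 16, 0]  score +32 (running 32)
row 1: [2, 4, 4] -> [2, 8, 0]  score +8 (running 40)
row 2: [32, 0, 32] -> [64, 0, 0]  score +64 (running 104)
Board after move:
32 16  0
 2  8  0
64  0  0

Answer: 104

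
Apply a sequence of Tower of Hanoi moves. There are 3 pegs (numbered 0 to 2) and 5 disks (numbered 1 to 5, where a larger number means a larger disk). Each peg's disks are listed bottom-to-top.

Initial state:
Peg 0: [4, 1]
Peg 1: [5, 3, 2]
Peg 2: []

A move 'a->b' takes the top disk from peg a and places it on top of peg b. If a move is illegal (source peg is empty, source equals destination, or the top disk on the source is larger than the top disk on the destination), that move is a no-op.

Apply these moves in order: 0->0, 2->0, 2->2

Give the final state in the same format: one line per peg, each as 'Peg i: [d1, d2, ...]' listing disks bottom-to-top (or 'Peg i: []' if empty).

Answer: Peg 0: [4, 1]
Peg 1: [5, 3, 2]
Peg 2: []

Derivation:
After move 1 (0->0):
Peg 0: [4, 1]
Peg 1: [5, 3, 2]
Peg 2: []

After move 2 (2->0):
Peg 0: [4, 1]
Peg 1: [5, 3, 2]
Peg 2: []

After move 3 (2->2):
Peg 0: [4, 1]
Peg 1: [5, 3, 2]
Peg 2: []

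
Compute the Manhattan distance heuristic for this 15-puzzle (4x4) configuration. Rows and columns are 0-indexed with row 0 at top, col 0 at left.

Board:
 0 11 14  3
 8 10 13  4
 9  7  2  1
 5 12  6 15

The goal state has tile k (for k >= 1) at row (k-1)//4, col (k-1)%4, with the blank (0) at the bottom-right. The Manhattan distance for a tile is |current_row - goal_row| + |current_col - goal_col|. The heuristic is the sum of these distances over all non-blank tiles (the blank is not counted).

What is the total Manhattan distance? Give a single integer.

Answer: 36

Derivation:
Tile 11: (0,1)->(2,2) = 3
Tile 14: (0,2)->(3,1) = 4
Tile 3: (0,3)->(0,2) = 1
Tile 8: (1,0)->(1,3) = 3
Tile 10: (1,1)->(2,1) = 1
Tile 13: (1,2)->(3,0) = 4
Tile 4: (1,3)->(0,3) = 1
Tile 9: (2,0)->(2,0) = 0
Tile 7: (2,1)->(1,2) = 2
Tile 2: (2,2)->(0,1) = 3
Tile 1: (2,3)->(0,0) = 5
Tile 5: (3,0)->(1,0) = 2
Tile 12: (3,1)->(2,3) = 3
Tile 6: (3,2)->(1,1) = 3
Tile 15: (3,3)->(3,2) = 1
Sum: 3 + 4 + 1 + 3 + 1 + 4 + 1 + 0 + 2 + 3 + 5 + 2 + 3 + 3 + 1 = 36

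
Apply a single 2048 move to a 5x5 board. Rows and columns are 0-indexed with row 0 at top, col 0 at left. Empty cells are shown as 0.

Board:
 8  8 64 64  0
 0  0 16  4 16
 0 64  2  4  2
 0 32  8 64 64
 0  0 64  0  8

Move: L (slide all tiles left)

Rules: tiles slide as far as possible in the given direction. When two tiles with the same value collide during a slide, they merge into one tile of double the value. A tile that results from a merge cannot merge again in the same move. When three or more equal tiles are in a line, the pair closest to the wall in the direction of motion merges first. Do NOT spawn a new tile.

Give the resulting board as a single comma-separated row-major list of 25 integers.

Answer: 16, 128, 0, 0, 0, 16, 4, 16, 0, 0, 64, 2, 4, 2, 0, 32, 8, 128, 0, 0, 64, 8, 0, 0, 0

Derivation:
Slide left:
row 0: [8, 8, 64, 64, 0] -> [16, 128, 0, 0, 0]
row 1: [0, 0, 16, 4, 16] -> [16, 4, 16, 0, 0]
row 2: [0, 64, 2, 4, 2] -> [64, 2, 4, 2, 0]
row 3: [0, 32, 8, 64, 64] -> [32, 8, 128, 0, 0]
row 4: [0, 0, 64, 0, 8] -> [64, 8, 0, 0, 0]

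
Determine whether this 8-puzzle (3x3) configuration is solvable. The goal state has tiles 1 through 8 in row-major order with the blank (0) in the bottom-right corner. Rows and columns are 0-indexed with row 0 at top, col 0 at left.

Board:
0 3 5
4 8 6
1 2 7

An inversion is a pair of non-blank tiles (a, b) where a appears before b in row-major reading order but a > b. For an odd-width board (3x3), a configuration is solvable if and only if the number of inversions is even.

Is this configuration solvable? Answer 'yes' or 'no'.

Answer: no

Derivation:
Inversions (pairs i<j in row-major order where tile[i] > tile[j] > 0): 13
13 is odd, so the puzzle is not solvable.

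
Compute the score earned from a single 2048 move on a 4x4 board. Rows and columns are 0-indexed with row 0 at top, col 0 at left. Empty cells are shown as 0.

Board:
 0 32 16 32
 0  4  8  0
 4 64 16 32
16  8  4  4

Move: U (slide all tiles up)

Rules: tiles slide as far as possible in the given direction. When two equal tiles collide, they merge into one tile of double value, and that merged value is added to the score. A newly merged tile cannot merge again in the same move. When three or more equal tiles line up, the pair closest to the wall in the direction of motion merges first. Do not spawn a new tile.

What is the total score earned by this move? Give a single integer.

Slide up:
col 0: [0, 0, 4, 16] -> [4, 16, 0, 0]  score +0 (running 0)
col 1: [32, 4, 64, 8] -> [32, 4, 64, 8]  score +0 (running 0)
col 2: [16, 8, 16, 4] -> [16, 8, 16, 4]  score +0 (running 0)
col 3: [32, 0, 32, 4] -> [64, 4, 0, 0]  score +64 (running 64)
Board after move:
 4 32 16 64
16  4  8  4
 0 64 16  0
 0  8  4  0

Answer: 64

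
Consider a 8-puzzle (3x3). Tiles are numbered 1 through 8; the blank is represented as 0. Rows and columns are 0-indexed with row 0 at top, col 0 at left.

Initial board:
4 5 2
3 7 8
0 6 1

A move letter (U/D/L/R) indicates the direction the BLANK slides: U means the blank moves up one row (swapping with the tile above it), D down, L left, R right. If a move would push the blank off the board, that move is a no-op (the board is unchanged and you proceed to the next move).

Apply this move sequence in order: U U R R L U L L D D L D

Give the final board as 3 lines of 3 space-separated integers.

Answer: 4 5 2
3 7 8
0 6 1

Derivation:
After move 1 (U):
4 5 2
0 7 8
3 6 1

After move 2 (U):
0 5 2
4 7 8
3 6 1

After move 3 (R):
5 0 2
4 7 8
3 6 1

After move 4 (R):
5 2 0
4 7 8
3 6 1

After move 5 (L):
5 0 2
4 7 8
3 6 1

After move 6 (U):
5 0 2
4 7 8
3 6 1

After move 7 (L):
0 5 2
4 7 8
3 6 1

After move 8 (L):
0 5 2
4 7 8
3 6 1

After move 9 (D):
4 5 2
0 7 8
3 6 1

After move 10 (D):
4 5 2
3 7 8
0 6 1

After move 11 (L):
4 5 2
3 7 8
0 6 1

After move 12 (D):
4 5 2
3 7 8
0 6 1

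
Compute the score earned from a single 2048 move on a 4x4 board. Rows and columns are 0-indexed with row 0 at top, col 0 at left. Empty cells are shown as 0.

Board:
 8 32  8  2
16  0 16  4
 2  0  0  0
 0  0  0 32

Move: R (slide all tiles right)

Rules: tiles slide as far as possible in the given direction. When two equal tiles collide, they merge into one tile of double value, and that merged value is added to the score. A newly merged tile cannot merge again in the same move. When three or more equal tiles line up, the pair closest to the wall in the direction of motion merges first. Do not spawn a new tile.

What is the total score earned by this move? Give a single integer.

Slide right:
row 0: [8, 32, 8, 2] -> [8, 32, 8, 2]  score +0 (running 0)
row 1: [16, 0, 16, 4] -> [0, 0, 32, 4]  score +32 (running 32)
row 2: [2, 0, 0, 0] -> [0, 0, 0, 2]  score +0 (running 32)
row 3: [0, 0, 0, 32] -> [0, 0, 0, 32]  score +0 (running 32)
Board after move:
 8 32  8  2
 0  0 32  4
 0  0  0  2
 0  0  0 32

Answer: 32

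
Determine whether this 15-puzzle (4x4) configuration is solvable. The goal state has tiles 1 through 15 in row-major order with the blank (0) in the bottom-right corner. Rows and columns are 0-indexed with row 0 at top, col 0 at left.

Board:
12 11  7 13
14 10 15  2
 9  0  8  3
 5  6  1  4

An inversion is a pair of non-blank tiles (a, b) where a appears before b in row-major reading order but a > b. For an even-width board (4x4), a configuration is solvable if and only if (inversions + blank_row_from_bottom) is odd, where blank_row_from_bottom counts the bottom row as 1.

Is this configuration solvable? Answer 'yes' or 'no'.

Inversions: 78
Blank is in row 2 (0-indexed from top), which is row 2 counting from the bottom (bottom = 1).
78 + 2 = 80, which is even, so the puzzle is not solvable.

Answer: no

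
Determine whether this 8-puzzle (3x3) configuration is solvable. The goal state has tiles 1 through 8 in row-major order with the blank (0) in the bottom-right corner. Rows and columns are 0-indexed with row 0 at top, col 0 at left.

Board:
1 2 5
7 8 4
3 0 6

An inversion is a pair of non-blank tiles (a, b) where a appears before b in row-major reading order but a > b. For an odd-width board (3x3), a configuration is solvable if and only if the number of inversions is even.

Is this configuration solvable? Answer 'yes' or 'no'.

Inversions (pairs i<j in row-major order where tile[i] > tile[j] > 0): 9
9 is odd, so the puzzle is not solvable.

Answer: no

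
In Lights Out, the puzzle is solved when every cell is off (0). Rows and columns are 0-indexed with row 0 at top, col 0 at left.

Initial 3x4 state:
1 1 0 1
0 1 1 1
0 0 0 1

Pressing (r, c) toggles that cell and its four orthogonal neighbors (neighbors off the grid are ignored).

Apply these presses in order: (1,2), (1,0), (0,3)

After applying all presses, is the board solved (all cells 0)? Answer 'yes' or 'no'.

Answer: no

Derivation:
After press 1 at (1,2):
1 1 1 1
0 0 0 0
0 0 1 1

After press 2 at (1,0):
0 1 1 1
1 1 0 0
1 0 1 1

After press 3 at (0,3):
0 1 0 0
1 1 0 1
1 0 1 1

Lights still on: 7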